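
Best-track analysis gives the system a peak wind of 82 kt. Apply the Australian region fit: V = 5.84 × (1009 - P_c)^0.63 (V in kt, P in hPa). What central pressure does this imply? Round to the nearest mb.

ΔP = (V / 5.84)^(1/0.63) = (82/5.84)^1.587.
82/5.84 = 14.041; 14.041^1.587 ≈ 66.26 mb.
P_c = 1009 − 66.26 = 942.74 ≈ 943 mb.

943 mb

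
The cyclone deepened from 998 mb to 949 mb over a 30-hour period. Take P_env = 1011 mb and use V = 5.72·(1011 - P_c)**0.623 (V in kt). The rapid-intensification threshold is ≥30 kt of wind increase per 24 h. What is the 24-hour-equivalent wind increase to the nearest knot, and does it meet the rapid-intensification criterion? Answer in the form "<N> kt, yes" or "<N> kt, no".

37 kt, yes

V₁: ΔP = 13, V ≈ 5.72 × 13^0.623 ≈ 28.27 kt.
V₂: ΔP = 62, V ≈ 5.72 × 62^0.623 ≈ 74.83 kt.
ΔV over 30 h = 46.56 kt → 24 h equivalent = 46.56 × 24/30 ≈ 37.25 kt.
37 kt ≥ 30 kt ⇒ rapid intensification.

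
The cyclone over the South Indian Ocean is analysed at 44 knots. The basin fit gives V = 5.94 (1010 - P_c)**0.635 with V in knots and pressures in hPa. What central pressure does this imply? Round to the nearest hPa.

ΔP = (V / 5.94)^(1/0.635) = (44/5.94)^1.575.
44/5.94 = 7.407; 7.407^1.575 ≈ 23.42 hPa.
P_c = 1010 − 23.42 = 986.58 ≈ 987 hPa.

987 hPa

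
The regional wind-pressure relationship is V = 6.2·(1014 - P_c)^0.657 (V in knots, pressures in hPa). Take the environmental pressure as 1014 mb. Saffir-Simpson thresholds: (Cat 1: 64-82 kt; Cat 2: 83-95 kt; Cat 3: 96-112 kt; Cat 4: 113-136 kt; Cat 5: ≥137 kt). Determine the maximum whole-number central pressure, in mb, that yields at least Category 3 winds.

949 mb

Category 3 begins at V = 96 kt.
Required ΔP = (96/6.2)^(1/0.657) = 15.484^1.522 ≈ 64.73 mb.
P_c ≤ 1014 − 64.73 = 949.27, so the highest integer P_c is 949 mb.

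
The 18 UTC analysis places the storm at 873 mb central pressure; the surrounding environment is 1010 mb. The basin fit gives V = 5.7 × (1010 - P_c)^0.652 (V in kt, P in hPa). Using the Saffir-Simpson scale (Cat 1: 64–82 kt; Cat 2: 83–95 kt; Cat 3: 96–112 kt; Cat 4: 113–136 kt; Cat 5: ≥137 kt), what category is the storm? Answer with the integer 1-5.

ΔP = 1010 − 873 = 137 mb.
V ≈ 5.7 × 137^0.652 = 5.7 × 24.73 ≈ 141 kt.
141 kt falls in the Category 5 band.

5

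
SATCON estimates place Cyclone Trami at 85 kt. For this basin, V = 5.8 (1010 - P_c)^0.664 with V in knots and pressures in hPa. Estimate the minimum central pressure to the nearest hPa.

953 hPa

ΔP = (V / 5.8)^(1/0.664) = (85/5.8)^1.506.
85/5.8 = 14.655; 14.655^1.506 ≈ 57.02 hPa.
P_c = 1010 − 57.02 = 952.98 ≈ 953 hPa.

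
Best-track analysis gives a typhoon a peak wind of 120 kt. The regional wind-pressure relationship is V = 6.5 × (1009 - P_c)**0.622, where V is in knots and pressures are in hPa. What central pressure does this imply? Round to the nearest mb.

ΔP = (V / 6.5)^(1/0.622) = (120/6.5)^1.608.
120/6.5 = 18.462; 18.462^1.608 ≈ 108.59 mb.
P_c = 1009 − 108.59 = 900.41 ≈ 900 mb.

900 mb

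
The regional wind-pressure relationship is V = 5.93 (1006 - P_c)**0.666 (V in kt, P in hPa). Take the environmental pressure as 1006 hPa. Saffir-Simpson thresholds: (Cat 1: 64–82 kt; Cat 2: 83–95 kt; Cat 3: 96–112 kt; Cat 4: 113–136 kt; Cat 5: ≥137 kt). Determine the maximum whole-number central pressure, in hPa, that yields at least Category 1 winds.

Category 1 begins at V = 64 kt.
Required ΔP = (64/5.93)^(1/0.666) = 10.793^1.502 ≈ 35.58 hPa.
P_c ≤ 1006 − 35.58 = 970.42, so the highest integer P_c is 970 hPa.

970 hPa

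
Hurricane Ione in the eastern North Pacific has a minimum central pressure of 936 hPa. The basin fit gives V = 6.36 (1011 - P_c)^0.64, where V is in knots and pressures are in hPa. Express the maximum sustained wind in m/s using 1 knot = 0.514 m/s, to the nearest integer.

ΔP = 1011 − 936 = 75 hPa.
V ≈ 6.36 × 75^0.64 = 6.36 × 15.850 ≈ 100.808 kt.
100.808 × 0.514 ≈ 51.82 m/s → 52 m/s.

52 m/s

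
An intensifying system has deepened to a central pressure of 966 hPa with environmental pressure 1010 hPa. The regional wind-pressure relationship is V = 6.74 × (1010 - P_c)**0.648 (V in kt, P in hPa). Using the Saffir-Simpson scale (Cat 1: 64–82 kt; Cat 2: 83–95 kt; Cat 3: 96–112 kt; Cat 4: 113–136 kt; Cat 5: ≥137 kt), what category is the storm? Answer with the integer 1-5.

1

ΔP = 1010 − 966 = 44 hPa.
V ≈ 6.74 × 44^0.648 = 6.74 × 11.61 ≈ 78 kt.
78 kt falls in the Category 1 band.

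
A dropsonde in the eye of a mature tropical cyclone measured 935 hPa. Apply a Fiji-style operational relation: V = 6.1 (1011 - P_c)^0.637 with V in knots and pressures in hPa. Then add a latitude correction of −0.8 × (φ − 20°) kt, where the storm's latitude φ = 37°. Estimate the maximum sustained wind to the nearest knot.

ΔP = 1011 − 935 = 76 hPa.
76^0.637 ≈ 15.779.
V ≈ 6.1 × 15.779 ≈ 96.3 kt.
Latitude correction: −0.8 × (37 − 20) = -13.6 kt.
Corrected V ≈ 82.7 kt → 83 kt.

83 kt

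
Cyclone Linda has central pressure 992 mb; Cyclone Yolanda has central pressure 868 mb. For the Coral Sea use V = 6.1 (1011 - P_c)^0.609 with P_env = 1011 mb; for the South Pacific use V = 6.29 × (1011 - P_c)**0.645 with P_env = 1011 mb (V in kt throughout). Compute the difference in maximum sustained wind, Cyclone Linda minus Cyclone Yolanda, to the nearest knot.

-118 kt

Cyclone Linda: ΔP = 19; V ≈ 6.1 × 19^0.609 ≈ 36.65 kt.
Cyclone Yolanda: ΔP = 143; V ≈ 6.29 × 143^0.645 ≈ 154.47 kt.
Difference ≈ 36.65 − 154.47 = -117.82 → -118 kt.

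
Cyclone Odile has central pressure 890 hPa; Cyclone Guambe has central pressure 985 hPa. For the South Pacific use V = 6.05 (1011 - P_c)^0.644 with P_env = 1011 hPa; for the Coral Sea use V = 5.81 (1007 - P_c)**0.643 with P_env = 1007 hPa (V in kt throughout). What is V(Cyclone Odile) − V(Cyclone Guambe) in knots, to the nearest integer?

Cyclone Odile: ΔP = 121; V ≈ 6.05 × 121^0.644 ≈ 132.76 kt.
Cyclone Guambe: ΔP = 22; V ≈ 5.81 × 22^0.643 ≈ 42.40 kt.
Difference ≈ 132.76 − 42.40 = 90.36 → 90 kt.

90 kt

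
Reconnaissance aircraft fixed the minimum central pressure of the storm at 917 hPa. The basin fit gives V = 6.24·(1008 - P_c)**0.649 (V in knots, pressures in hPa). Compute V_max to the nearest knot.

117 kt

ΔP = 1008 − 917 = 91 hPa.
91^0.649 ≈ 18.682.
V ≈ 6.24 × 18.682 ≈ 116.6 kt.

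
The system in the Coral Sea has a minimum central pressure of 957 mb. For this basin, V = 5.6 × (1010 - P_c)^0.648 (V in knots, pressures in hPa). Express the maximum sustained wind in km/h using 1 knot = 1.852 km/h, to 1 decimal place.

ΔP = 1010 − 957 = 53 mb.
V ≈ 5.6 × 53^0.648 = 5.6 × 13.102 ≈ 73.370 kt.
73.370 × 1.852 ≈ 135.88 km/h → 135.9 km/h.

135.9 km/h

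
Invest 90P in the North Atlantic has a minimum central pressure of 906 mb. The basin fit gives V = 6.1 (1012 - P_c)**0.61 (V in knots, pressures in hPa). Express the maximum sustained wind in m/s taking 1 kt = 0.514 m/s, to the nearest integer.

54 m/s

ΔP = 1012 − 906 = 106 mb.
V ≈ 6.1 × 106^0.61 = 6.1 × 17.196 ≈ 104.898 kt.
104.898 × 0.514 ≈ 53.92 m/s → 54 m/s.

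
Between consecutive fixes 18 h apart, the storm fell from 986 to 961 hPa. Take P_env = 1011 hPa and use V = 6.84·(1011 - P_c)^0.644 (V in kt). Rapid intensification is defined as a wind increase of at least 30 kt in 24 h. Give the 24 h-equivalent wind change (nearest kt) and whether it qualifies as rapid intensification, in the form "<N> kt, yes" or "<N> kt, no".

41 kt, yes

V₁: ΔP = 25, V ≈ 6.84 × 25^0.644 ≈ 54.37 kt.
V₂: ΔP = 50, V ≈ 6.84 × 50^0.644 ≈ 84.96 kt.
ΔV over 18 h = 30.59 kt → 24 h equivalent = 30.59 × 24/18 ≈ 40.79 kt.
41 kt ≥ 30 kt ⇒ rapid intensification.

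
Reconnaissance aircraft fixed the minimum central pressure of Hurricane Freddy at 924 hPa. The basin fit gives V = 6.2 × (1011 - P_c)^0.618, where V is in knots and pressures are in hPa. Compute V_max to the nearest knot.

98 kt

ΔP = 1011 − 924 = 87 hPa.
87^0.618 ≈ 15.799.
V ≈ 6.2 × 15.799 ≈ 98.0 kt.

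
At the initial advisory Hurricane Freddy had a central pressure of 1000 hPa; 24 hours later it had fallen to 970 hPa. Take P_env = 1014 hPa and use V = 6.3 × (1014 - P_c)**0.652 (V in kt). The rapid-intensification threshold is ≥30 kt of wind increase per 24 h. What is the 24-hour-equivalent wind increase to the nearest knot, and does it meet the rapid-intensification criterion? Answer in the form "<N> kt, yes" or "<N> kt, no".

39 kt, yes

V₁: ΔP = 14, V ≈ 6.3 × 14^0.652 ≈ 35.21 kt.
V₂: ΔP = 44, V ≈ 6.3 × 44^0.652 ≈ 74.28 kt.
ΔV over 24 h = 39.07 kt → 24 h equivalent = 39.07 × 24/24 ≈ 39.07 kt.
39 kt ≥ 30 kt ⇒ rapid intensification.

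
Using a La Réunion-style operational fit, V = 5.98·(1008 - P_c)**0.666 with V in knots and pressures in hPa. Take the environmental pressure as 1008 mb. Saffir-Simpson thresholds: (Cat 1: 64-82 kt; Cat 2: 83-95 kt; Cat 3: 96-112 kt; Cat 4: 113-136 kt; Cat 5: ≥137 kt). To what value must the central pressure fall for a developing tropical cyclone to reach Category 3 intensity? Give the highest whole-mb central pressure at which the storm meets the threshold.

Category 3 begins at V = 96 kt.
Required ΔP = (96/5.98)^(1/0.666) = 16.054^1.502 ≈ 64.59 mb.
P_c ≤ 1008 − 64.59 = 943.41, so the highest integer P_c is 943 mb.

943 mb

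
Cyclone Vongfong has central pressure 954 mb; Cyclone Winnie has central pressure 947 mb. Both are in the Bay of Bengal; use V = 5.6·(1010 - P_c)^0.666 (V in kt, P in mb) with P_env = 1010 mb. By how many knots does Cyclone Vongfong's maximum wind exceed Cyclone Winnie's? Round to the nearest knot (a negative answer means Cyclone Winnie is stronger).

Cyclone Vongfong: ΔP = 56; V ≈ 5.6 × 56^0.666 ≈ 81.75 kt.
Cyclone Winnie: ΔP = 63; V ≈ 5.6 × 63^0.666 ≈ 88.42 kt.
Difference ≈ 81.75 − 88.42 = -6.67 → -7 kt.

-7 kt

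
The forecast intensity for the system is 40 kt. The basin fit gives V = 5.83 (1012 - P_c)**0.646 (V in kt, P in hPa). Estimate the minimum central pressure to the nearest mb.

992 mb

ΔP = (V / 5.83)^(1/0.646) = (40/5.83)^1.548.
40/5.83 = 6.861; 6.861^1.548 ≈ 19.71 mb.
P_c = 1012 − 19.71 = 992.29 ≈ 992 mb.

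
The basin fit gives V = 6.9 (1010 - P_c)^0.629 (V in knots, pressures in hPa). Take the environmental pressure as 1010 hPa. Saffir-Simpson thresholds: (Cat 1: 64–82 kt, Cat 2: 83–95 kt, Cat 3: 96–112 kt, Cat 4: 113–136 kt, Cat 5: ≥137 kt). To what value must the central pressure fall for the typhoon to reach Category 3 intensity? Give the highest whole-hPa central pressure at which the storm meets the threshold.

944 hPa

Category 3 begins at V = 96 kt.
Required ΔP = (96/6.9)^(1/0.629) = 13.913^1.590 ≈ 65.74 hPa.
P_c ≤ 1010 − 65.74 = 944.26, so the highest integer P_c is 944 hPa.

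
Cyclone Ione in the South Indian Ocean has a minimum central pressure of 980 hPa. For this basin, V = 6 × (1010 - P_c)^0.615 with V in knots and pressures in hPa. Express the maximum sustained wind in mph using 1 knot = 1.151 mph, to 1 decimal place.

ΔP = 1010 − 980 = 30 hPa.
V ≈ 6 × 30^0.615 = 6 × 8.099 ≈ 48.594 kt.
48.594 × 1.151 ≈ 55.93 mph → 55.9 mph.

55.9 mph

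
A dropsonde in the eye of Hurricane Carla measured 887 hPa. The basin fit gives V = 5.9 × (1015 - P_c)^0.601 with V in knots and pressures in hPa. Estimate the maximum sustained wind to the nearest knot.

109 kt

ΔP = 1015 − 887 = 128 hPa.
128^0.601 ≈ 18.469.
V ≈ 5.9 × 18.469 ≈ 109.0 kt.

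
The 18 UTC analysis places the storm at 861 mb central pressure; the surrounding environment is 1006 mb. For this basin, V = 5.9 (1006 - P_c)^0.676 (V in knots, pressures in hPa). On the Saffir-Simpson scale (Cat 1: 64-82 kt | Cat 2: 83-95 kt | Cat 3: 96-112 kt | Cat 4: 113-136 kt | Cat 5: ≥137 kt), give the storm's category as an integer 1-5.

ΔP = 1006 − 861 = 145 mb.
V ≈ 5.9 × 145^0.676 = 5.9 × 28.91 ≈ 171 kt.
171 kt falls in the Category 5 band.

5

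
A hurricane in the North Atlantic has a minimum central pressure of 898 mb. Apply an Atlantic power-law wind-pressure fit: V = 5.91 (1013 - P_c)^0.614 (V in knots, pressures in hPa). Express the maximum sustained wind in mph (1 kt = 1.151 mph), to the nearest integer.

125 mph

ΔP = 1013 − 898 = 115 mb.
V ≈ 5.91 × 115^0.614 = 5.91 × 18.419 ≈ 108.857 kt.
108.857 × 1.151 ≈ 125.29 mph → 125 mph.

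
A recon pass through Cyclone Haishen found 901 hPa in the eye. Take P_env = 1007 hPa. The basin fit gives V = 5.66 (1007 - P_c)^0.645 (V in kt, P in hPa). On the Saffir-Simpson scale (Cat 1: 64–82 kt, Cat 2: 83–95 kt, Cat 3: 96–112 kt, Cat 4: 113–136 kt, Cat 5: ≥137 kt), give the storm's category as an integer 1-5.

4

ΔP = 1007 − 901 = 106 hPa.
V ≈ 5.66 × 106^0.645 = 5.66 × 20.25 ≈ 115 kt.
115 kt falls in the Category 4 band.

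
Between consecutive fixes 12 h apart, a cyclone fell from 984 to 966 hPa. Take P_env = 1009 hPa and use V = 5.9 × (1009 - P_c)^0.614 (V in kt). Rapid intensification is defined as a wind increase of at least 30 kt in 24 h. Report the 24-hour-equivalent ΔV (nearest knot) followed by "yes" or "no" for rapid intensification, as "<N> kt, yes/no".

34 kt, yes

V₁: ΔP = 25, V ≈ 5.9 × 25^0.614 ≈ 42.58 kt.
V₂: ΔP = 43, V ≈ 5.9 × 43^0.614 ≈ 59.40 kt.
ΔV over 12 h = 16.82 kt → 24 h equivalent = 16.82 × 24/12 ≈ 33.64 kt.
34 kt ≥ 30 kt ⇒ rapid intensification.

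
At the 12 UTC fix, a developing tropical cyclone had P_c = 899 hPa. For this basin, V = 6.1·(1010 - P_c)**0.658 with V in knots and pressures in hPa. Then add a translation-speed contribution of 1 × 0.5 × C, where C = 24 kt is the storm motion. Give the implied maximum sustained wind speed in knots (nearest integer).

147 kt

ΔP = 1010 − 899 = 111 hPa.
111^0.658 ≈ 22.173.
V ≈ 6.1 × 22.173 ≈ 135.3 kt.
Translation term: 1 × 0.5 × 24 = 12 kt.
Corrected V ≈ 147.3 kt → 147 kt.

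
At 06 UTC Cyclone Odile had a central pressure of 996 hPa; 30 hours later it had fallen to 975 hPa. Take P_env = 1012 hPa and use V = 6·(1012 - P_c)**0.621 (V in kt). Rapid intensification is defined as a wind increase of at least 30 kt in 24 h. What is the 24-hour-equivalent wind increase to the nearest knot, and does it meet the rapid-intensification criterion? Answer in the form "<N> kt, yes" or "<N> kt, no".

18 kt, no

V₁: ΔP = 16, V ≈ 6 × 16^0.621 ≈ 33.57 kt.
V₂: ΔP = 37, V ≈ 6 × 37^0.621 ≈ 56.49 kt.
ΔV over 30 h = 22.92 kt → 24 h equivalent = 22.92 × 24/30 ≈ 18.34 kt.
18 kt < 30 kt ⇒ not rapid intensification.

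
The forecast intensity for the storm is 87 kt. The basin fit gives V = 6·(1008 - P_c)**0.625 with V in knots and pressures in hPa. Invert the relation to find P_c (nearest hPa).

ΔP = (V / 6)^(1/0.625) = (87/6)^1.600.
87/6 = 14.500; 14.500^1.600 ≈ 72.14 hPa.
P_c = 1008 − 72.14 = 935.86 ≈ 936 hPa.

936 hPa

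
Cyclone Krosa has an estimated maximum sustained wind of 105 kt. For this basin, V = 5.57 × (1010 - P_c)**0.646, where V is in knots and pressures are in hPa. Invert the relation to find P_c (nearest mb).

916 mb

ΔP = (V / 5.57)^(1/0.646) = (105/5.57)^1.548.
105/5.57 = 18.851; 18.851^1.548 ≈ 94.23 mb.
P_c = 1010 − 94.23 = 915.77 ≈ 916 mb.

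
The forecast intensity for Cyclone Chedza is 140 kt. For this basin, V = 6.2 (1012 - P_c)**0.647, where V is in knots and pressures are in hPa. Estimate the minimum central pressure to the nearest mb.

ΔP = (V / 6.2)^(1/0.647) = (140/6.2)^1.546.
140/6.2 = 22.581; 22.581^1.546 ≈ 123.69 mb.
P_c = 1012 − 123.69 = 888.31 ≈ 888 mb.

888 mb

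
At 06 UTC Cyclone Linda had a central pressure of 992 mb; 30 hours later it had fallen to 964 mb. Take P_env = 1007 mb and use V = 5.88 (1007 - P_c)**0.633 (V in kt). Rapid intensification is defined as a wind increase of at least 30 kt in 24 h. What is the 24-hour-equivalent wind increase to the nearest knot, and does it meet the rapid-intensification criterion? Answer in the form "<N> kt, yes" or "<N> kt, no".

V₁: ΔP = 15, V ≈ 5.88 × 15^0.633 ≈ 32.65 kt.
V₂: ΔP = 43, V ≈ 5.88 × 43^0.633 ≈ 63.59 kt.
ΔV over 30 h = 30.94 kt → 24 h equivalent = 30.94 × 24/30 ≈ 24.75 kt.
25 kt < 30 kt ⇒ not rapid intensification.

25 kt, no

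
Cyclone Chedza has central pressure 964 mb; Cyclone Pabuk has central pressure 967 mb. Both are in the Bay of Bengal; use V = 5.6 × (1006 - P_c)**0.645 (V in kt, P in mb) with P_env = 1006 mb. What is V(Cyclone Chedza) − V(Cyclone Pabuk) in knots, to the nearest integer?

Cyclone Chedza: ΔP = 42; V ≈ 5.6 × 42^0.645 ≈ 62.40 kt.
Cyclone Pabuk: ΔP = 39; V ≈ 5.6 × 39^0.645 ≈ 59.49 kt.
Difference ≈ 62.40 − 59.49 = 2.91 → 3 kt.

3 kt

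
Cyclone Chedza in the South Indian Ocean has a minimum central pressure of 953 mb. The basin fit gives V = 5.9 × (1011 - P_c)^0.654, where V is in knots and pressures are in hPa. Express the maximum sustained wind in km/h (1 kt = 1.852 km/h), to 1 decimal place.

ΔP = 1011 − 953 = 58 mb.
V ≈ 5.9 × 58^0.654 = 5.9 × 14.233 ≈ 83.972 kt.
83.972 × 1.852 ≈ 155.52 km/h → 155.5 km/h.

155.5 km/h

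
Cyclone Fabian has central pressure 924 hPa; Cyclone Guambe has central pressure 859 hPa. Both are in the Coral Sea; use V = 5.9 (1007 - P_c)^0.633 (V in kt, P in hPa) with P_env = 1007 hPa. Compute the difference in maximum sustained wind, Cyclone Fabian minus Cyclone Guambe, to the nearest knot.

-43 kt

Cyclone Fabian: ΔP = 83; V ≈ 5.9 × 83^0.633 ≈ 96.74 kt.
Cyclone Guambe: ΔP = 148; V ≈ 5.9 × 148^0.633 ≈ 139.52 kt.
Difference ≈ 96.74 − 139.52 = -42.78 → -43 kt.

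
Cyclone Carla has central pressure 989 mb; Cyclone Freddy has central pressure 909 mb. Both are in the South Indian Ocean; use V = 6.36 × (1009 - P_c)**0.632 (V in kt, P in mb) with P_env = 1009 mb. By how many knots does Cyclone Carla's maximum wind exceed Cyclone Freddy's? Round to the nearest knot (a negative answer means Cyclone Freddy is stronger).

-75 kt

Cyclone Carla: ΔP = 20; V ≈ 6.36 × 20^0.632 ≈ 42.24 kt.
Cyclone Freddy: ΔP = 100; V ≈ 6.36 × 100^0.632 ≈ 116.80 kt.
Difference ≈ 42.24 − 116.80 = -74.56 → -75 kt.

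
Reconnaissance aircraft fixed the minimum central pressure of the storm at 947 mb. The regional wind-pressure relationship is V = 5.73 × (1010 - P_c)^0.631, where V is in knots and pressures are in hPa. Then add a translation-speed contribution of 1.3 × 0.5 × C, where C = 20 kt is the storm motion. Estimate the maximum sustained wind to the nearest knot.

91 kt

ΔP = 1010 − 947 = 63 mb.
63^0.631 ≈ 13.658.
V ≈ 5.73 × 13.658 ≈ 78.3 kt.
Translation term: 1.3 × 0.5 × 20 = 13 kt.
Corrected V ≈ 91.3 kt → 91 kt.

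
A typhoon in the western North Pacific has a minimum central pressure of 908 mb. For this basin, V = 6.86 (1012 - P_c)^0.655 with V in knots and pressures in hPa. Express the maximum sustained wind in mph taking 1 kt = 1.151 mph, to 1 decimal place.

ΔP = 1012 − 908 = 104 mb.
V ≈ 6.86 × 104^0.655 = 6.86 × 20.949 ≈ 143.708 kt.
143.708 × 1.151 ≈ 165.41 mph → 165.4 mph.

165.4 mph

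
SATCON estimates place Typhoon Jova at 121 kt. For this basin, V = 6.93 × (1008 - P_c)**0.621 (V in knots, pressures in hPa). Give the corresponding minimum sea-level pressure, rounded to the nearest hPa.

ΔP = (V / 6.93)^(1/0.621) = (121/6.93)^1.610.
121/6.93 = 17.460; 17.460^1.610 ≈ 100.02 hPa.
P_c = 1008 − 100.02 = 907.98 ≈ 908 hPa.

908 hPa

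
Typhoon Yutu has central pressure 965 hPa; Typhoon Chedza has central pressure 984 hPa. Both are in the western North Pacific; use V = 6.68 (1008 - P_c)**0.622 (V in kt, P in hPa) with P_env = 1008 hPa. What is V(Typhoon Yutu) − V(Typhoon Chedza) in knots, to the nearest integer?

21 kt

Typhoon Yutu: ΔP = 43; V ≈ 6.68 × 43^0.622 ≈ 69.31 kt.
Typhoon Chedza: ΔP = 24; V ≈ 6.68 × 24^0.622 ≈ 48.22 kt.
Difference ≈ 69.31 − 48.22 = 21.09 → 21 kt.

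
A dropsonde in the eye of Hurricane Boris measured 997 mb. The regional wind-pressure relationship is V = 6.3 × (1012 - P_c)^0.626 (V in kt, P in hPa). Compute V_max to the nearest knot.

34 kt

ΔP = 1012 − 997 = 15 mb.
15^0.626 ≈ 5.448.
V ≈ 6.3 × 5.448 ≈ 34.3 kt.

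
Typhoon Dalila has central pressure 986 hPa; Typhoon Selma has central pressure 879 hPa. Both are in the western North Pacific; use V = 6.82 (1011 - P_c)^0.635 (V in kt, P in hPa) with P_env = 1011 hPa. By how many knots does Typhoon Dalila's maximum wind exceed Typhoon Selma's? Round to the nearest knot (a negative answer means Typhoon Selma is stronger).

-99 kt

Typhoon Dalila: ΔP = 25; V ≈ 6.82 × 25^0.635 ≈ 52.66 kt.
Typhoon Selma: ΔP = 132; V ≈ 6.82 × 132^0.635 ≈ 151.48 kt.
Difference ≈ 52.66 − 151.48 = -98.82 → -99 kt.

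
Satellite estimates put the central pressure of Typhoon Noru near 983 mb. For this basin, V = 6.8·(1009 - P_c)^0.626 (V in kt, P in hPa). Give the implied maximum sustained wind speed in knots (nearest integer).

52 kt

ΔP = 1009 − 983 = 26 mb.
26^0.626 ≈ 7.687.
V ≈ 6.8 × 7.687 ≈ 52.3 kt.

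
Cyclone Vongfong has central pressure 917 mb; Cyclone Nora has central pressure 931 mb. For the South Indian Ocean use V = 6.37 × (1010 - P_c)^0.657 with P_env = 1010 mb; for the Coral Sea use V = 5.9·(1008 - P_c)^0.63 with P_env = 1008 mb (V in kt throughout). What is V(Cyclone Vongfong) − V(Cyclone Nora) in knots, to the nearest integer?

34 kt

Cyclone Vongfong: ΔP = 93; V ≈ 6.37 × 93^0.657 ≈ 125.15 kt.
Cyclone Nora: ΔP = 77; V ≈ 5.9 × 77^0.63 ≈ 91.06 kt.
Difference ≈ 125.15 − 91.06 = 34.09 → 34 kt.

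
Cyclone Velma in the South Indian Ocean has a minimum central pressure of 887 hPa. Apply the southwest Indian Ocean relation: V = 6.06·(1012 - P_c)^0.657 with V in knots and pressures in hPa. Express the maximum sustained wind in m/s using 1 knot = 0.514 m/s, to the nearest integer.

ΔP = 1012 − 887 = 125 hPa.
V ≈ 6.06 × 125^0.657 = 6.06 × 23.860 ≈ 144.591 kt.
144.591 × 0.514 ≈ 74.32 m/s → 74 m/s.

74 m/s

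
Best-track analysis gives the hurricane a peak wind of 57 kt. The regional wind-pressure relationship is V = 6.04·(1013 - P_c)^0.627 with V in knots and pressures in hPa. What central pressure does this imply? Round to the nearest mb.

977 mb

ΔP = (V / 6.04)^(1/0.627) = (57/6.04)^1.595.
57/6.04 = 9.437; 9.437^1.595 ≈ 35.87 mb.
P_c = 1013 − 35.87 = 977.13 ≈ 977 mb.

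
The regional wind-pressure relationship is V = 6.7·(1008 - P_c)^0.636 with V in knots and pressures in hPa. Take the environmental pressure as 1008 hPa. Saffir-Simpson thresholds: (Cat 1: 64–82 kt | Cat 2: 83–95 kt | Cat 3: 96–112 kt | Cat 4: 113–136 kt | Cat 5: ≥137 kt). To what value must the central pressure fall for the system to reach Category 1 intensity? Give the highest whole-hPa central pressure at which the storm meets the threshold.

973 hPa

Category 1 begins at V = 64 kt.
Required ΔP = (64/6.7)^(1/0.636) = 9.552^1.572 ≈ 34.76 hPa.
P_c ≤ 1008 − 34.76 = 973.24, so the highest integer P_c is 973 hPa.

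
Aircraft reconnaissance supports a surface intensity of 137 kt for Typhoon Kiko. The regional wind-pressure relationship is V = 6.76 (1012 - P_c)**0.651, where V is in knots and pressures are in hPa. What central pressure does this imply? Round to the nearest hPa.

910 hPa

ΔP = (V / 6.76)^(1/0.651) = (137/6.76)^1.536.
137/6.76 = 20.266; 20.266^1.536 ≈ 101.70 hPa.
P_c = 1012 − 101.70 = 910.30 ≈ 910 hPa.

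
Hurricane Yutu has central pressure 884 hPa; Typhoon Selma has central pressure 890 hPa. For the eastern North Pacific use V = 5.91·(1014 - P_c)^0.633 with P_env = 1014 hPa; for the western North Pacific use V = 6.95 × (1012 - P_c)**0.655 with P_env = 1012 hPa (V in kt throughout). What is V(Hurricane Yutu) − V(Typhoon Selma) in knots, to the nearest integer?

Hurricane Yutu: ΔP = 130; V ≈ 5.91 × 130^0.633 ≈ 128.74 kt.
Typhoon Selma: ΔP = 122; V ≈ 6.95 × 122^0.655 ≈ 161.64 kt.
Difference ≈ 128.74 − 161.64 = -32.90 → -33 kt.

-33 kt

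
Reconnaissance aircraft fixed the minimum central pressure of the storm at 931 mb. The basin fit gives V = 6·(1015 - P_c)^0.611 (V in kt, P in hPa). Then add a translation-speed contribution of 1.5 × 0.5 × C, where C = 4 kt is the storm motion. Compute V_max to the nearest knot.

93 kt

ΔP = 1015 − 931 = 84 mb.
84^0.611 ≈ 14.988.
V ≈ 6 × 14.988 ≈ 89.9 kt.
Translation term: 1.5 × 0.5 × 4 = 3 kt.
Corrected V ≈ 92.9 kt → 93 kt.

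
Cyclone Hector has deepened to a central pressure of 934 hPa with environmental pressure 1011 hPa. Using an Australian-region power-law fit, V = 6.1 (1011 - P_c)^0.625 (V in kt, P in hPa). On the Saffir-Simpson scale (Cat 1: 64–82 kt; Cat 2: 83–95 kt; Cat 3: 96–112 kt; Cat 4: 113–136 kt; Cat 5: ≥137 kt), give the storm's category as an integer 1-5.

2

ΔP = 1011 − 934 = 77 hPa.
V ≈ 6.1 × 77^0.625 = 6.1 × 15.10 ≈ 92 kt.
92 kt falls in the Category 2 band.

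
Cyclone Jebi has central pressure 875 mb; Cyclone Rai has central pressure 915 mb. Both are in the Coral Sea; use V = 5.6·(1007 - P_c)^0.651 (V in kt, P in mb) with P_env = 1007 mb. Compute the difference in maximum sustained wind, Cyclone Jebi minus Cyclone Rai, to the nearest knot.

Cyclone Jebi: ΔP = 132; V ≈ 5.6 × 132^0.651 ≈ 134.49 kt.
Cyclone Rai: ΔP = 92; V ≈ 5.6 × 92^0.651 ≈ 106.32 kt.
Difference ≈ 134.49 − 106.32 = 28.17 → 28 kt.

28 kt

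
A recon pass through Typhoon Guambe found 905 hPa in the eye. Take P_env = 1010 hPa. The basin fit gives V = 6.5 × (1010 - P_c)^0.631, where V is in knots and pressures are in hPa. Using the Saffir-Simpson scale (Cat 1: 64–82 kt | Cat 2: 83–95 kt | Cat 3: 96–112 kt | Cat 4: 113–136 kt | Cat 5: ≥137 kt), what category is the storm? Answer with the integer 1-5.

4

ΔP = 1010 − 905 = 105 hPa.
V ≈ 6.5 × 105^0.631 = 6.5 × 18.85 ≈ 123 kt.
123 kt falls in the Category 4 band.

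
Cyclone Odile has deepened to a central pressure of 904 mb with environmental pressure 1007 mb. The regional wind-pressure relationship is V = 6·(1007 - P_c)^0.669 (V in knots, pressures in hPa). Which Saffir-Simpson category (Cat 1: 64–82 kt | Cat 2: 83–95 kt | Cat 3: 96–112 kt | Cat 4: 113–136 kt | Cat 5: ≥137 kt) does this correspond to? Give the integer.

ΔP = 1007 − 904 = 103 mb.
V ≈ 6 × 103^0.669 = 6 × 22.21 ≈ 133 kt.
133 kt falls in the Category 4 band.

4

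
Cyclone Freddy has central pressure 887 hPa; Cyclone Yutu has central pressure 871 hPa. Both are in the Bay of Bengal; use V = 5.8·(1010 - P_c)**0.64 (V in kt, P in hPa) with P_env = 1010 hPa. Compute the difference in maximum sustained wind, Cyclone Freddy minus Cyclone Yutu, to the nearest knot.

Cyclone Freddy: ΔP = 123; V ≈ 5.8 × 123^0.64 ≈ 126.17 kt.
Cyclone Yutu: ΔP = 139; V ≈ 5.8 × 139^0.64 ≈ 136.44 kt.
Difference ≈ 126.17 − 136.44 = -10.27 → -10 kt.

-10 kt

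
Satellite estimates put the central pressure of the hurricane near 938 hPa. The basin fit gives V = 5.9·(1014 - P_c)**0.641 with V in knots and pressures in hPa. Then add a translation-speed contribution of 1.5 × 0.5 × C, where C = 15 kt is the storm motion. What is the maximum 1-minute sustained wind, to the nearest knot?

ΔP = 1014 − 938 = 76 hPa.
76^0.641 ≈ 16.055.
V ≈ 5.9 × 16.055 ≈ 94.7 kt.
Translation term: 1.5 × 0.5 × 15 = 11.25 kt.
Corrected V ≈ 105.95 kt → 106 kt.

106 kt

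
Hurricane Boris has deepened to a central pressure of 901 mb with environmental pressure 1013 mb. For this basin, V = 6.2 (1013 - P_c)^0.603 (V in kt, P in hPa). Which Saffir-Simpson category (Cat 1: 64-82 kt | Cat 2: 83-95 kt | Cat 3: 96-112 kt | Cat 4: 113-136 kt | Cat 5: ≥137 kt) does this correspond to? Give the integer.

3

ΔP = 1013 − 901 = 112 mb.
V ≈ 6.2 × 112^0.603 = 6.2 × 17.21 ≈ 107 kt.
107 kt falls in the Category 3 band.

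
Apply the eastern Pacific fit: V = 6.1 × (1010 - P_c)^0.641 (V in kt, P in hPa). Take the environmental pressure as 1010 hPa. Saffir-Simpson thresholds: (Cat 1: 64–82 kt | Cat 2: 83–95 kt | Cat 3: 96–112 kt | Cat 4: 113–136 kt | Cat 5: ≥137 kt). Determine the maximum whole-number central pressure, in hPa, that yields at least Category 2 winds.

Category 2 begins at V = 83 kt.
Required ΔP = (83/6.1)^(1/0.641) = 13.607^1.560 ≈ 58.71 hPa.
P_c ≤ 1010 − 58.71 = 951.29, so the highest integer P_c is 951 hPa.

951 hPa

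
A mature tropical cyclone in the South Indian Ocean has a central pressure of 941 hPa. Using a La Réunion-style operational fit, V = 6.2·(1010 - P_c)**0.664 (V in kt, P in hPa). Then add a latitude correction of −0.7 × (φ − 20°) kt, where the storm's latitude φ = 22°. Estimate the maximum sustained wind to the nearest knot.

102 kt

ΔP = 1010 − 941 = 69 hPa.
69^0.664 ≈ 16.634.
V ≈ 6.2 × 16.634 ≈ 103.1 kt.
Latitude correction: −0.7 × (22 − 20) = -1.4 kt.
Corrected V ≈ 101.7 kt → 102 kt.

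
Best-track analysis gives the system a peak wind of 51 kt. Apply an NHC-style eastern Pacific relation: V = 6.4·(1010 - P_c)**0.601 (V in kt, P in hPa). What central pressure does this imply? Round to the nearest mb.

ΔP = (V / 6.4)^(1/0.601) = (51/6.4)^1.664.
51/6.4 = 7.969; 7.969^1.664 ≈ 31.61 mb.
P_c = 1010 − 31.61 = 978.39 ≈ 978 mb.

978 mb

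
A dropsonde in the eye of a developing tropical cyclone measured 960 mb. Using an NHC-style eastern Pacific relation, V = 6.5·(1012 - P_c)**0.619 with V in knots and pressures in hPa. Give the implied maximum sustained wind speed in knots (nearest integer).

75 kt

ΔP = 1012 − 960 = 52 mb.
52^0.619 ≈ 11.540.
V ≈ 6.5 × 11.540 ≈ 75.0 kt.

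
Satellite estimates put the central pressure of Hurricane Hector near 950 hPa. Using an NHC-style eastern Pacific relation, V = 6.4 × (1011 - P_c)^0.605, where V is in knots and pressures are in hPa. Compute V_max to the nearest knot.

ΔP = 1011 − 950 = 61 hPa.
61^0.605 ≈ 12.026.
V ≈ 6.4 × 12.026 ≈ 77.0 kt.

77 kt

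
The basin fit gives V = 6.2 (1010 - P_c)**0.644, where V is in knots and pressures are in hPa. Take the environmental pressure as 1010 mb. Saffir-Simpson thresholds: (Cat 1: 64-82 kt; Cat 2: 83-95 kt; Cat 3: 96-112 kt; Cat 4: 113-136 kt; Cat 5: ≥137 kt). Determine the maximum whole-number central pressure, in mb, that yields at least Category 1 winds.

972 mb

Category 1 begins at V = 64 kt.
Required ΔP = (64/6.2)^(1/0.644) = 10.323^1.553 ≈ 37.52 mb.
P_c ≤ 1010 − 37.52 = 972.48, so the highest integer P_c is 972 mb.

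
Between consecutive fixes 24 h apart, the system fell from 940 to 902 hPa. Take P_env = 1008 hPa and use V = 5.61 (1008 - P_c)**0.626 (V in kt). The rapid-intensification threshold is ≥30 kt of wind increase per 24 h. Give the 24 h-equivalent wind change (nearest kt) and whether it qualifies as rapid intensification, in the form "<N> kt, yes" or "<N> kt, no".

V₁: ΔP = 68, V ≈ 5.61 × 68^0.626 ≈ 78.73 kt.
V₂: ΔP = 106, V ≈ 5.61 × 106^0.626 ≈ 103.95 kt.
ΔV over 24 h = 25.22 kt → 24 h equivalent = 25.22 × 24/24 ≈ 25.22 kt.
25 kt < 30 kt ⇒ not rapid intensification.

25 kt, no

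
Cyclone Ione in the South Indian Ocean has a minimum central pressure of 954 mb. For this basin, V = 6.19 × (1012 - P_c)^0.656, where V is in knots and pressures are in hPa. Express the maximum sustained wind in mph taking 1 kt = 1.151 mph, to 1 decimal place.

ΔP = 1012 − 954 = 58 mb.
V ≈ 6.19 × 58^0.656 = 6.19 × 14.349 ≈ 88.818 kt.
88.818 × 1.151 ≈ 102.23 mph → 102.2 mph.

102.2 mph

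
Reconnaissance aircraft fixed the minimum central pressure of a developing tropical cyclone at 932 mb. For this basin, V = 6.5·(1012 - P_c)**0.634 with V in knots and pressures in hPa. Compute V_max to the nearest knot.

105 kt

ΔP = 1012 − 932 = 80 mb.
80^0.634 ≈ 16.090.
V ≈ 6.5 × 16.090 ≈ 104.6 kt.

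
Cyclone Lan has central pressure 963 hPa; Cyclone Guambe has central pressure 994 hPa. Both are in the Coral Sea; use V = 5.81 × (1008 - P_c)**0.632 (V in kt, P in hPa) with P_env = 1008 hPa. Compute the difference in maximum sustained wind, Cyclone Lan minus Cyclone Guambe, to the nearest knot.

Cyclone Lan: ΔP = 45; V ≈ 5.81 × 45^0.632 ≈ 64.42 kt.
Cyclone Guambe: ΔP = 14; V ≈ 5.81 × 14^0.632 ≈ 30.80 kt.
Difference ≈ 64.42 − 30.80 = 33.62 → 34 kt.

34 kt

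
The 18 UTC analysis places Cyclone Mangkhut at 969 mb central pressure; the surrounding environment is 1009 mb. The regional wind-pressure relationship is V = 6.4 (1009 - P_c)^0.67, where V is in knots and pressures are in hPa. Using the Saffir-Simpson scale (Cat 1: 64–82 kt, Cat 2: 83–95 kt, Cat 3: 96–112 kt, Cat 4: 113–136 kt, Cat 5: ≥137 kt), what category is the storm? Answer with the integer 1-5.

1

ΔP = 1009 − 969 = 40 mb.
V ≈ 6.4 × 40^0.67 = 6.4 × 11.84 ≈ 76 kt.
76 kt falls in the Category 1 band.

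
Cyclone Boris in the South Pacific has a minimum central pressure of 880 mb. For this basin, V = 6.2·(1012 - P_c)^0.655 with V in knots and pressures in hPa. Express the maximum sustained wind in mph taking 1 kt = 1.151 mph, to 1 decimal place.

ΔP = 1012 − 880 = 132 mb.
V ≈ 6.2 × 132^0.655 = 6.2 × 24.489 ≈ 151.834 kt.
151.834 × 1.151 ≈ 174.76 mph → 174.8 mph.

174.8 mph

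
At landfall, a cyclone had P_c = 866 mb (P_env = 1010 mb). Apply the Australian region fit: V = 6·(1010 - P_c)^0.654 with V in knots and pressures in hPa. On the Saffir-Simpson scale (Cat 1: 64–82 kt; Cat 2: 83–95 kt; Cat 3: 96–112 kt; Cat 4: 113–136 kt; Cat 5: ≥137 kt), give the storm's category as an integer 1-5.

ΔP = 1010 − 866 = 144 mb.
V ≈ 6 × 144^0.654 = 6 × 25.80 ≈ 155 kt.
155 kt falls in the Category 5 band.

5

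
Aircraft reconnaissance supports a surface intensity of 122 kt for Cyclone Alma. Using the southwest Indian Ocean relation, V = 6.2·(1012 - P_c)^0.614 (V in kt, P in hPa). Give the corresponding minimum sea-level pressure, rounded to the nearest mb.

ΔP = (V / 6.2)^(1/0.614) = (122/6.2)^1.629.
122/6.2 = 19.677; 19.677^1.629 ≈ 128.07 mb.
P_c = 1012 − 128.07 = 883.93 ≈ 884 mb.

884 mb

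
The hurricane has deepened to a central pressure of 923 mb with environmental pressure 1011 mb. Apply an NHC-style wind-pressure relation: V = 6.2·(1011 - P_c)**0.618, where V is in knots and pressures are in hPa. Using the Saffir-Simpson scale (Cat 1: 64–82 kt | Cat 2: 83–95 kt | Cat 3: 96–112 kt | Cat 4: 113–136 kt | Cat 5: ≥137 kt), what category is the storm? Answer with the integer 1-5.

3

ΔP = 1011 − 923 = 88 mb.
V ≈ 6.2 × 88^0.618 = 6.2 × 15.91 ≈ 99 kt.
99 kt falls in the Category 3 band.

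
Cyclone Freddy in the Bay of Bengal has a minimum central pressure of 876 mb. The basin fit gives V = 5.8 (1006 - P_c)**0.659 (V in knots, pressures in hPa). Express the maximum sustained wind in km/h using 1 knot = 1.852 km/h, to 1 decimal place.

265.6 km/h

ΔP = 1006 − 876 = 130 mb.
V ≈ 5.8 × 130^0.659 = 5.8 × 24.722 ≈ 143.389 kt.
143.389 × 1.852 ≈ 265.56 km/h → 265.6 km/h.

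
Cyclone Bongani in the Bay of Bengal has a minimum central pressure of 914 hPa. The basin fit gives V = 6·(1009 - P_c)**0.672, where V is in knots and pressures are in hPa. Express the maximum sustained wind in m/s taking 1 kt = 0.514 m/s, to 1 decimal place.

65.8 m/s

ΔP = 1009 − 914 = 95 hPa.
V ≈ 6 × 95^0.672 = 6 × 21.332 ≈ 127.992 kt.
127.992 × 0.514 ≈ 65.79 m/s → 65.8 m/s.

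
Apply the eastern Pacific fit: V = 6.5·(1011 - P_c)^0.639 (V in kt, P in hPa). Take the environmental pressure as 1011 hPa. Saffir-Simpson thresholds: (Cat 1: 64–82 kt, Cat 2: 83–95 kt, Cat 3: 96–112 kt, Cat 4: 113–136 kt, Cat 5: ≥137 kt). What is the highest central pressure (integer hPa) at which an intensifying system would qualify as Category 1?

Category 1 begins at V = 64 kt.
Required ΔP = (64/6.5)^(1/0.639) = 9.846^1.565 ≈ 35.84 hPa.
P_c ≤ 1011 − 35.84 = 975.16, so the highest integer P_c is 975 hPa.

975 hPa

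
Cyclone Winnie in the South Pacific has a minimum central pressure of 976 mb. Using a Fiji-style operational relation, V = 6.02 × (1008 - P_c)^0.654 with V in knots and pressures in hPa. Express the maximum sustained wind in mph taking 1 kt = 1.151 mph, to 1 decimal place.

66.8 mph

ΔP = 1008 − 976 = 32 mb.
V ≈ 6.02 × 32^0.654 = 6.02 × 9.646 ≈ 58.072 kt.
58.072 × 1.151 ≈ 66.84 mph → 66.8 mph.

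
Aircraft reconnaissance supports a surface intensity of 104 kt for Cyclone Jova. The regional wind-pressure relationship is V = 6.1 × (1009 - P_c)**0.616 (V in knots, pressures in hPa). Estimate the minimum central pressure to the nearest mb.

ΔP = (V / 6.1)^(1/0.616) = (104/6.1)^1.623.
104/6.1 = 17.049; 17.049^1.623 ≈ 99.89 mb.
P_c = 1009 − 99.89 = 909.11 ≈ 909 mb.

909 mb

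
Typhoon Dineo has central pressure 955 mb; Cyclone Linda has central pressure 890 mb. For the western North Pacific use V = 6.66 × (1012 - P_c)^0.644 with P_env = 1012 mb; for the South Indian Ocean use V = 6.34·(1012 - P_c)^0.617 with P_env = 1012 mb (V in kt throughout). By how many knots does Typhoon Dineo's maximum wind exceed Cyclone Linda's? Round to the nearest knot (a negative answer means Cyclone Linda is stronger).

-33 kt

Typhoon Dineo: ΔP = 57; V ≈ 6.66 × 57^0.644 ≈ 90.00 kt.
Cyclone Linda: ΔP = 122; V ≈ 6.34 × 122^0.617 ≈ 122.85 kt.
Difference ≈ 90.00 − 122.85 = -32.85 → -33 kt.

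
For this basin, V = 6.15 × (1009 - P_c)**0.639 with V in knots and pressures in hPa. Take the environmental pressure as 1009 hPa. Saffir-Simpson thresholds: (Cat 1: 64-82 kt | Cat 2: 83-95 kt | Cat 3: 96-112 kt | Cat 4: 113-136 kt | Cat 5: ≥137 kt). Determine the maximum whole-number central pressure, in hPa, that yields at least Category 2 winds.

Category 2 begins at V = 83 kt.
Required ΔP = (83/6.15)^(1/0.639) = 13.496^1.565 ≈ 58.71 hPa.
P_c ≤ 1009 − 58.71 = 950.29, so the highest integer P_c is 950 hPa.

950 hPa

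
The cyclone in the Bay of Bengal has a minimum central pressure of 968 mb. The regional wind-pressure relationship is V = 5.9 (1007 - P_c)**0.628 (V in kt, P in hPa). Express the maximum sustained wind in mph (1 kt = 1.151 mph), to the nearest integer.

68 mph

ΔP = 1007 − 968 = 39 mb.
V ≈ 5.9 × 39^0.628 = 5.9 × 9.981 ≈ 58.890 kt.
58.890 × 1.151 ≈ 67.78 mph → 68 mph.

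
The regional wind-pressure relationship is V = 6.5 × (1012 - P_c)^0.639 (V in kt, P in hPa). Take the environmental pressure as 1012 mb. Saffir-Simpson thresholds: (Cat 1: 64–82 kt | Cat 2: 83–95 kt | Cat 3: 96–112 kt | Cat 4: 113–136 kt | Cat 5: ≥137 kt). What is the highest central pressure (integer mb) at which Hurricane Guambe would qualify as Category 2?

958 mb

Category 2 begins at V = 83 kt.
Required ΔP = (83/6.5)^(1/0.639) = 12.769^1.565 ≈ 53.84 mb.
P_c ≤ 1012 − 53.84 = 958.16, so the highest integer P_c is 958 mb.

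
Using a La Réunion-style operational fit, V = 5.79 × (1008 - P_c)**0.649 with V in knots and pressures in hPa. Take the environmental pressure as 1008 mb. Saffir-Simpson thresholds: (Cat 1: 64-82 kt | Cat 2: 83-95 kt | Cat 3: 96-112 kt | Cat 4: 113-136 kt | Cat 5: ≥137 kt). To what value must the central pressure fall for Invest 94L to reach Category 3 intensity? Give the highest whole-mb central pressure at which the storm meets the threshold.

932 mb

Category 3 begins at V = 96 kt.
Required ΔP = (96/5.79)^(1/0.649) = 16.580^1.541 ≈ 75.72 mb.
P_c ≤ 1008 − 75.72 = 932.28, so the highest integer P_c is 932 mb.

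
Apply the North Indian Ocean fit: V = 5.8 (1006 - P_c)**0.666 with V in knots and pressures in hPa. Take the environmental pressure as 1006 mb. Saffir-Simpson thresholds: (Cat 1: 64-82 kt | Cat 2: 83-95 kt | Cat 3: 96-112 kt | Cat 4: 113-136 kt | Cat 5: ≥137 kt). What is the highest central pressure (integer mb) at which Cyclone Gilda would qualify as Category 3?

938 mb

Category 3 begins at V = 96 kt.
Required ΔP = (96/5.8)^(1/0.666) = 16.552^1.502 ≈ 67.62 mb.
P_c ≤ 1006 − 67.62 = 938.38, so the highest integer P_c is 938 mb.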